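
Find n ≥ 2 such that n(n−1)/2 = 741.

39

n(n−1)/2 = 741 ⇒ n(n−1) = 1482. Since 39·38 = 1482, n = 39.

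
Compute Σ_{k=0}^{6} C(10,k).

1 + 10 + 45 + 120 + 210 + 252 + 210 = 848.

848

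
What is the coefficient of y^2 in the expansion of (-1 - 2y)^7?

The general term is C(7,j)·(-1)^j·(-2y)^(7-j); the y^2 term has j = 5.
C(7,5) = 21.
Coefficient = C(7,5) · (-1)^5 · (-2)^2 = 21 · (-1) · 4 = -84.

-84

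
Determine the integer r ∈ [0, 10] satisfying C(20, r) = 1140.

3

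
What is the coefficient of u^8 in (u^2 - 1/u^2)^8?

28

General term: C(8,j)·(u^2)^j·(-1/u^2)^(8-j), with u-exponent 2j − 2(8−j) = 4j − 16.
Set 4j − 16 = 8: j = 6.
C(8,6) = 28; 1^6 = 1; (-1)^2 = 1.
Coefficient = 28 · 1 · 1 = 28.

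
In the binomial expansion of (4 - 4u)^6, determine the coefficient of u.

-24576

The general term is C(6,j)·(4)^j·(-4u)^(6-j); the u^1 term has j = 5.
C(6,5) = 6.
Coefficient = C(6,5) · 4^5 · (-4)^1 = 6 · 1024 · (-4) = -24576.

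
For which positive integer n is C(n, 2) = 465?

31

n(n−1)/2 = 465 ⇒ n(n−1) = 930. Since 31·30 = 930, n = 31.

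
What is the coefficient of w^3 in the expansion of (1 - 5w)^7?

The general term is C(7,j)·(1)^j·(-5w)^(7-j); the w^3 term has j = 4.
C(7,4) = 35.
Coefficient = C(7,4) · (-5)^3 = 35 · (-125) = -4375.

-4375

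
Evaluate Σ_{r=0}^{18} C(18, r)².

Σ C(18,r)² is the coefficient of x^18 in (1+x)^18(1+x)^18 = (1+x)^36, i.e. C(36,18) = 9075135300.

9075135300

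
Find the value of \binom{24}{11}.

2496144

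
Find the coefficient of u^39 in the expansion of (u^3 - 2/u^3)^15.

General term: C(15,j)·(u^3)^j·(-2/u^3)^(15-j), with u-exponent 3j − 3(15−j) = 6j − 45.
Set 6j − 45 = 39: j = 14.
C(15,14) = 15; 1^14 = 1; (-2)^1 = -2.
Coefficient = 15 · 1 · (-2) = -30.

-30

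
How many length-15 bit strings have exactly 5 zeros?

3003

Choose the 5 positions: C(15,5) = 3003.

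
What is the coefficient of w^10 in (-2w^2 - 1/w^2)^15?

General term: C(15,j)·(-2w^2)^j·(-1/w^2)^(15-j), with w-exponent 2j − 2(15−j) = 4j − 30.
Set 4j − 30 = 10: j = 10.
C(15,10) = 3003; (-2)^10 = 1024; (-1)^5 = -1.
Coefficient = 3003 · 1024 · (-1) = -3075072.

-3075072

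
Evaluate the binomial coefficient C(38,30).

C(38,30) = C(38,8) by symmetry.
C(38,8) = (38·37·36·35·34·33·32·31) / 8! = 1971788797440 / 40320 = 48903492.

48903492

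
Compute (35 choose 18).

4537567650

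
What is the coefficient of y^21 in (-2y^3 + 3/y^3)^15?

General term: C(15,j)·(-2y^3)^j·(3/y^3)^(15-j), with y-exponent 3j − 3(15−j) = 6j − 45.
Set 6j − 45 = 21: j = 11.
C(15,11) = 1365; (-2)^11 = -2048; 3^4 = 81.
Coefficient = 1365 · (-2048) · 81 = -226437120.

-226437120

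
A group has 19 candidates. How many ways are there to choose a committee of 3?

This is C(19,3) = 969.

969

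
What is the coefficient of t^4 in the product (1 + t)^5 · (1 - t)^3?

Coefficient of t^4 = Σ_{j} C(5,j)·1^j·C(3,4-j)·(-1)^(4-j) for j from 1 to 4.
= (-5) + 30 + (-30) + 5 = 0.

0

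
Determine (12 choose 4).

495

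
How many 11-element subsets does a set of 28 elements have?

C(28,11) = (28·27·26·25·24·23·22·21·20·19·18) / 11! = 857180548224000 / 39916800 = 21474180.

21474180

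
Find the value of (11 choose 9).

55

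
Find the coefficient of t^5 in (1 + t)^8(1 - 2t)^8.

Coefficient of t^5 = Σ_{j} C(8,j)·1^j·C(8,5-j)·(-2)^(5-j) for j from 0 to 5.
= (-1792) + 8960 + (-12544) + 6272 + (-1120) + 56 = -168.

-168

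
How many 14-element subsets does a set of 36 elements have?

C(36,14) = (36·35·34·33·32·31·30·29·28·27·26·25·24·23) / 14! = 330954702783344640000 / 87178291200 = 3796297200.

3796297200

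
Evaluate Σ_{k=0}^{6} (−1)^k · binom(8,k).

7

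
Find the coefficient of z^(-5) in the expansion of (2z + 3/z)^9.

314928

General term: C(9,j)·(2z)^j·(3/z)^(9-j), with z-exponent 1j − 1(9−j) = 2j − 9.
Set 2j − 9 = -5: j = 2.
C(9,2) = 36; 2^2 = 4; 3^7 = 2187.
Coefficient = 36 · 4 · 2187 = 314928.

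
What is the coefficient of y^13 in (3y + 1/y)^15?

71744535

General term: C(15,j)·(3y)^j·(1/y)^(15-j), with y-exponent 1j − 1(15−j) = 2j − 15.
Set 2j − 15 = 13: j = 14.
C(15,14) = 15; 3^14 = 4782969; 1^1 = 1.
Coefficient = 15 · 4782969 · 1 = 71744535.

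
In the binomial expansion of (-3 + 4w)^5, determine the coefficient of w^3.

5760

The general term is C(5,j)·(-3)^j·(4w)^(5-j); the w^3 term has j = 2.
C(5,2) = 10.
Coefficient = C(5,2) · (-3)^2 · 4^3 = 10 · 9 · 64 = 5760.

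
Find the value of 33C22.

C(33,22) = C(33,11) by symmetry.
C(33,11) = (33·32·31·30·29·28·27·26·25·24·23) / 11! = 7725366544896000 / 39916800 = 193536720.

193536720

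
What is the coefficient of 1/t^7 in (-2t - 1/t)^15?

General term: C(15,j)·(-2t)^j·(-1/t)^(15-j), with t-exponent 1j − 1(15−j) = 2j − 15.
Set 2j − 15 = -7: j = 4.
C(15,4) = 1365; (-2)^4 = 16; (-1)^11 = -1.
Coefficient = 1365 · 16 · (-1) = -21840.

-21840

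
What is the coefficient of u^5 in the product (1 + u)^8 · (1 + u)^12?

15504

Coefficient of u^5 = Σ_{j} C(8,j)·C(12,5-j) for j from 0 to 5.
= 792 + 3960 + 6160 + 3696 + 840 + 56 = 15504.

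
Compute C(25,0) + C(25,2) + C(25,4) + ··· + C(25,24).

16777216

Half of (1+1)^25 + (1−1)^25 gives the even-index sum: 2^24 = 16777216.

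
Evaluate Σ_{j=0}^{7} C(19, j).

1 + 19 + 171 + 969 + 3876 + 11628 + 27132 + 50388 = 94184.

94184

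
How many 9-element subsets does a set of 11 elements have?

C(11,9) = C(11,2) by symmetry.
C(11,2) = (11·10) / 2! = 110 / 2 = 55.

55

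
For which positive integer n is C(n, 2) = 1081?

47

n(n−1)/2 = 1081 ⇒ n(n−1) = 2162. Since 47·46 = 2162, n = 47.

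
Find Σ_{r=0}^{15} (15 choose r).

The entries of row 15 sum to 2^15 = 32768.

32768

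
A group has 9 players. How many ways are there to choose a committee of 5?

126

This is C(9,5) = 126.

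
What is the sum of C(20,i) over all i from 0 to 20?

The entries of row 20 sum to 2^20 = 1048576.

1048576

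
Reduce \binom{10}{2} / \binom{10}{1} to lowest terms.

9/2

C(n,k+1)/C(n,k) = (n−k)/(k+1) = (10−1)/(1+1) = 9/2.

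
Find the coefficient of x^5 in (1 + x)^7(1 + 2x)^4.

1925

Coefficient of x^5 = Σ_{j} C(7,j)·1^j·C(4,5-j)·2^(5-j) for j from 1 to 5.
= 112 + 672 + 840 + 280 + 21 = 1925.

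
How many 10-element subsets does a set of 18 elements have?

43758

C(18,10) = C(18,8) by symmetry.
C(18,8) = (18·17·16·15·14·13·12·11) / 8! = 1764322560 / 40320 = 43758.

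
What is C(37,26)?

854992152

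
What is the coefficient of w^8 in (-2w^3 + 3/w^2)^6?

2160

General term: C(6,j)·(-2w^3)^j·(3/w^2)^(6-j), with w-exponent 3j − 2(6−j) = 5j − 12.
Set 5j − 12 = 8: j = 4.
C(6,4) = 15; (-2)^4 = 16; 3^2 = 9.
Coefficient = 15 · 16 · 9 = 2160.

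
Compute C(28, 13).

C(28,13) = (28·27·26·25·24·23·22·21·20·19·18·17·16) / 13! = 233153109116928000 / 6227020800 = 37442160.

37442160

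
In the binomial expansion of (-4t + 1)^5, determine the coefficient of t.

The general term is C(5,j)·(-4t)^j·(1)^(5-j); the t^1 term has j = 1.
C(5,1) = 5.
Coefficient = C(5,1) · (-4)^1 = 5 · (-4) = -20.

-20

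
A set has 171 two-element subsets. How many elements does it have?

19

n(n−1)/2 = 171 ⇒ n(n−1) = 342. Since 19·18 = 342, n = 19.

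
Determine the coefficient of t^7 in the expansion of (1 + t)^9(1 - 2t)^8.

1028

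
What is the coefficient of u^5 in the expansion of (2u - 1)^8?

The general term is C(8,j)·(2u)^j·(-1)^(8-j); the u^5 term has j = 5.
C(8,5) = 56.
Coefficient = C(8,5) · 2^5 · (-1)^3 = 56 · 32 · (-1) = -1792.

-1792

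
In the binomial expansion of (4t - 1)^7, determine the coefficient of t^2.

-336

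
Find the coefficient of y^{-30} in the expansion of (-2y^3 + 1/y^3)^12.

-24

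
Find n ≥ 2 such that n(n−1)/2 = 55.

n(n−1)/2 = 55 ⇒ n(n−1) = 110. Since 11·10 = 110, n = 11.

11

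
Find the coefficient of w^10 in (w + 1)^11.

11

The general term is C(11,j)·(w)^j·(1)^(11-j); the w^10 term has j = 10.
C(11,10) = 11.
Coefficient = C(11,10) = 11.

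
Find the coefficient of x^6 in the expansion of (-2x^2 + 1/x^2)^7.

-672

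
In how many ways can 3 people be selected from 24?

This is C(24,3) = 2024.

2024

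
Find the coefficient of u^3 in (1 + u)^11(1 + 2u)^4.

Coefficient of u^3 = Σ_{j} C(11,j)·1^j·C(4,3-j)·2^(3-j) for j from 0 to 3.
= 32 + 264 + 440 + 165 = 901.

901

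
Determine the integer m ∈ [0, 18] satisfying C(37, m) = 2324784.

C(37,m) increases on 0 ≤ m ≤ 18. C(37,5) = 435897 and C(37,6) = 2324784, so m = 6.

6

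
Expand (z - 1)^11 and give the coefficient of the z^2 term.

The general term is C(11,j)·(z)^j·(-1)^(11-j); the z^2 term has j = 2.
C(11,2) = 55.
Coefficient = C(11,2) · (-1)^9 = 55 · (-1) = -55.

-55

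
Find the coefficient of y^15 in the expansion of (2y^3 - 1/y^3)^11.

-42240

General term: C(11,j)·(2y^3)^j·(-1/y^3)^(11-j), with y-exponent 3j − 3(11−j) = 6j − 33.
Set 6j − 33 = 15: j = 8.
C(11,8) = 165; 2^8 = 256; (-1)^3 = -1.
Coefficient = 165 · 256 · (-1) = -42240.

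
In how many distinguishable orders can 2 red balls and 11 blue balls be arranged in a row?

78

Choose positions for the red balls: C(13,2) = 78.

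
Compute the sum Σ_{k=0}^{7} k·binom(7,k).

Since k·C(7,k) = 7·C(6,k−1), the sum is 7·2^6 = 7·64 = 448.

448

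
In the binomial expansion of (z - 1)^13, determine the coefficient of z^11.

78

The general term is C(13,j)·(z)^j·(-1)^(13-j); the z^11 term has j = 11.
C(13,11) = 78.
Coefficient = C(13,11) = 78.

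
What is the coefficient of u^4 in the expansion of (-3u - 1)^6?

1215

The general term is C(6,j)·(-3u)^j·(-1)^(6-j); the u^4 term has j = 4.
C(6,4) = 15.
Coefficient = C(6,4) · (-3)^4 = 15 · 81 = 1215.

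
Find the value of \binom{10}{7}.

C(10,7) = C(10,3) by symmetry.
C(10,3) = (10·9·8) / 3! = 720 / 6 = 120.

120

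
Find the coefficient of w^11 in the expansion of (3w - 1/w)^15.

General term: C(15,j)·(3w)^j·(-1/w)^(15-j), with w-exponent 1j − 1(15−j) = 2j − 15.
Set 2j − 15 = 11: j = 13.
C(15,13) = 105; 3^13 = 1594323; (-1)^2 = 1.
Coefficient = 105 · 1594323 · 1 = 167403915.

167403915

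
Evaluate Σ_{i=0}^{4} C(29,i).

27841

1 + 29 + 406 + 3654 + 23751 = 27841.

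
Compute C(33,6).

1107568

C(33,6) = (33·32·31·30·29·28) / 6! = 797448960 / 720 = 1107568.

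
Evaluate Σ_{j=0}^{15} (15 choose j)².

155117520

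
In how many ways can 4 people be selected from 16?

1820

This is C(16,4) = 1820.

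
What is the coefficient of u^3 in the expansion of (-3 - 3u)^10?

The general term is C(10,j)·(-3)^j·(-3u)^(10-j); the u^3 term has j = 7.
C(10,7) = 120.
Coefficient = C(10,7) · (-3)^7 · (-3)^3 = 120 · (-2187) · (-27) = 7085880.

7085880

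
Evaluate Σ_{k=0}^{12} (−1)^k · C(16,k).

455

The partial alternating sum Σ_{k=0}^{12} (−1)^k C(16,k) = (−1)^12 C(15,12) = 455.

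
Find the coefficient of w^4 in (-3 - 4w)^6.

The general term is C(6,j)·(-3)^j·(-4w)^(6-j); the w^4 term has j = 2.
C(6,2) = 15.
Coefficient = C(6,2) · (-3)^2 · (-4)^4 = 15 · 9 · 256 = 34560.

34560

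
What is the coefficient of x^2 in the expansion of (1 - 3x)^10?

The general term is C(10,j)·(1)^j·(-3x)^(10-j); the x^2 term has j = 8.
C(10,8) = 45.
Coefficient = C(10,8) · (-3)^2 = 45 · 9 = 405.

405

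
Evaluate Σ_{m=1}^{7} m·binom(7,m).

448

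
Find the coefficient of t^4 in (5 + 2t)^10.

The general term is C(10,j)·(5)^j·(2t)^(10-j); the t^4 term has j = 6.
C(10,6) = 210.
Coefficient = C(10,6) · 5^6 · 2^4 = 210 · 15625 · 16 = 52500000.

52500000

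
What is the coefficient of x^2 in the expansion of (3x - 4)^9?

The general term is C(9,j)·(3x)^j·(-4)^(9-j); the x^2 term has j = 2.
C(9,2) = 36.
Coefficient = C(9,2) · 3^2 · (-4)^7 = 36 · 9 · (-16384) = -5308416.

-5308416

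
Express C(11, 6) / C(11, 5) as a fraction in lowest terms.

1

C(n,k+1)/C(n,k) = (n−k)/(k+1) = (11−5)/(5+1) = 6/6 = 1.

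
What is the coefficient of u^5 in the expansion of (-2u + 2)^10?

-258048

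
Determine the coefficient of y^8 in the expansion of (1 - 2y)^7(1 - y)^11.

494681

Coefficient of y^8 = Σ_{j} C(7,j)·(-2)^j·C(11,8-j)·(-1)^(8-j) for j from 0 to 7.
= 165 + 4620 + 38808 + 129360 + 184800 + 110880 + 24640 + 1408 = 494681.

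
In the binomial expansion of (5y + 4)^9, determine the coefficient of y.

2949120

The general term is C(9,j)·(5y)^j·(4)^(9-j); the y^1 term has j = 1.
C(9,1) = 9.
Coefficient = C(9,1) · 5^1 · 4^8 = 9 · 5 · 65536 = 2949120.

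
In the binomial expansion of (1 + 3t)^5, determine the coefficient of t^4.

The general term is C(5,j)·(1)^j·(3t)^(5-j); the t^4 term has j = 1.
C(5,1) = 5.
Coefficient = C(5,1) · 3^4 = 5 · 81 = 405.

405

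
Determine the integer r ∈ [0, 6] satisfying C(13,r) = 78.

C(13,r) increases on 0 ≤ r ≤ 6. C(13,1) = 13 and C(13,2) = 78, so r = 2.

2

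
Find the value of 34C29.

C(34,29) = C(34,5) by symmetry.
C(34,5) = (34·33·32·31·30) / 5! = 33390720 / 120 = 278256.

278256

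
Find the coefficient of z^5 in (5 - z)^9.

The general term is C(9,j)·(5)^j·(-z)^(9-j); the z^5 term has j = 4.
C(9,4) = 126.
Coefficient = C(9,4) · 5^4 · (-1)^5 = 126 · 625 · (-1) = -78750.

-78750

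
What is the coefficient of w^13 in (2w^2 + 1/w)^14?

General term: C(14,j)·(2w^2)^j·(1/w)^(14-j), with w-exponent 2j − 1(14−j) = 3j − 14.
Set 3j − 14 = 13: j = 9.
C(14,9) = 2002; 2^9 = 512; 1^5 = 1.
Coefficient = 2002 · 512 · 1 = 1025024.

1025024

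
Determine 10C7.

C(10,7) = C(10,3) by symmetry.
C(10,3) = (10·9·8) / 3! = 720 / 6 = 120.

120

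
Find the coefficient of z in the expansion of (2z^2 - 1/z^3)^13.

-329472

General term: C(13,j)·(2z^2)^j·(-1/z^3)^(13-j), with z-exponent 2j − 3(13−j) = 5j − 39.
Set 5j − 39 = 1: j = 8.
C(13,8) = 1287; 2^8 = 256; (-1)^5 = -1.
Coefficient = 1287 · 256 · (-1) = -329472.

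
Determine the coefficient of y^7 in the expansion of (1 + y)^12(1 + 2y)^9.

Coefficient of y^7 = Σ_{j} C(12,j)·1^j·C(9,7-j)·2^(7-j) for j from 0 to 7.
= 4608 + 64512 + 266112 + 443520 + 332640 + 114048 + 16632 + 792 = 1242864.

1242864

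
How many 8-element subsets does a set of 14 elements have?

C(14,8) = C(14,6) by symmetry.
C(14,6) = (14·13·12·11·10·9) / 6! = 2162160 / 720 = 3003.

3003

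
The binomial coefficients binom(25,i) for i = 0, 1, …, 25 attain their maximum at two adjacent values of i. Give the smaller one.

12

For odd n = 25, C(25,i) peaks at i = (n−1)/2 and (n+1)/2; the smaller is 12.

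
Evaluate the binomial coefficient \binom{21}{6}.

C(21,6) = (21·20·19·18·17·16) / 6! = 39070080 / 720 = 54264.

54264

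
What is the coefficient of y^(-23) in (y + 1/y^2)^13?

General term: C(13,j)·(y)^j·(1/y^2)^(13-j), with y-exponent 1j − 2(13−j) = 3j − 26.
Set 3j − 26 = -23: j = 1.
C(13,1) = 13; 1^1 = 1; 1^12 = 1.
Coefficient = 13 · 1 · 1 = 13.

13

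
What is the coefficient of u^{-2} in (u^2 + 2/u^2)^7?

560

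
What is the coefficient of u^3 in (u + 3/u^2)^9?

324

General term: C(9,j)·(u)^j·(3/u^2)^(9-j), with u-exponent 1j − 2(9−j) = 3j − 18.
Set 3j − 18 = 3: j = 7.
C(9,7) = 36; 1^7 = 1; 3^2 = 9.
Coefficient = 36 · 1 · 9 = 324.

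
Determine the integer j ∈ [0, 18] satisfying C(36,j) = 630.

C(36,j) increases on 0 ≤ j ≤ 18. C(36,1) = 36 and C(36,2) = 630, so j = 2.

2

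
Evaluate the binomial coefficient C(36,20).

7307872110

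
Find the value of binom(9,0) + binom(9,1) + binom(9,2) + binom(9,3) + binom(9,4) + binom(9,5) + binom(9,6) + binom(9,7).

1 + 9 + 36 + 84 + 126 + 126 + 84 + 36 = 502.

502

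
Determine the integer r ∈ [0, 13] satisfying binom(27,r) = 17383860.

12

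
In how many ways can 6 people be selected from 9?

This is C(9,6) = 84.

84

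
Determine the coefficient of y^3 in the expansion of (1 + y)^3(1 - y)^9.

-2

Coefficient of y^3 = Σ_{j} C(3,j)·1^j·C(9,3-j)·(-1)^(3-j) for j from 0 to 3.
= (-84) + 108 + (-27) + 1 = -2.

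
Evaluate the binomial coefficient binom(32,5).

201376

C(32,5) = (32·31·30·29·28) / 5! = 24165120 / 120 = 201376.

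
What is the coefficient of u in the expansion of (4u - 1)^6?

The general term is C(6,j)·(4u)^j·(-1)^(6-j); the u^1 term has j = 1.
C(6,1) = 6.
Coefficient = C(6,1) · 4^1 · (-1)^5 = 6 · 4 · (-1) = -24.

-24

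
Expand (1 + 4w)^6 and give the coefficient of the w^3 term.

1280

The general term is C(6,j)·(1)^j·(4w)^(6-j); the w^3 term has j = 3.
C(6,3) = 20.
Coefficient = C(6,3) · 4^3 = 20 · 64 = 1280.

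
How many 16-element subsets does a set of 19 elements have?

C(19,16) = C(19,3) by symmetry.
C(19,3) = (19·18·17) / 3! = 5814 / 6 = 969.

969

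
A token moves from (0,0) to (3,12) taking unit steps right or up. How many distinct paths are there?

Each path is a sequence of 15 steps with 3 rights: C(15,3) = 455.

455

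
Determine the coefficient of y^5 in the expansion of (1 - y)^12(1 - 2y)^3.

Coefficient of y^5 = Σ_{j} C(12,j)·(-1)^j·C(3,5-j)·(-2)^(5-j) for j from 2 to 5.
= (-528) + (-2640) + (-2970) + (-792) = -6930.

-6930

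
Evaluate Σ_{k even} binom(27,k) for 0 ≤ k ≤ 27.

67108864

Half of (1+1)^27 + (1−1)^27 gives the even-index sum: 2^26 = 67108864.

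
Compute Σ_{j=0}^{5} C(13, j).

2380

1 + 13 + 78 + 286 + 715 + 1287 = 2380.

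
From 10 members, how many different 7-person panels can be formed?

120

This is C(10,7) = 120.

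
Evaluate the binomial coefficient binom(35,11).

417225900

C(35,11) = (35·34·33·32·31·30·29·28·27·26·25) / 11! = 16654322805120000 / 39916800 = 417225900.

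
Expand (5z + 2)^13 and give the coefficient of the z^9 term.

22343750000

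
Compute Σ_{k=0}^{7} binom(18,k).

63004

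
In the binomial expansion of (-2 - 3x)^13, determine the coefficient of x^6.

The general term is C(13,j)·(-2)^j·(-3x)^(13-j); the x^6 term has j = 7.
C(13,7) = 1716.
Coefficient = C(13,7) · (-2)^7 · (-3)^6 = 1716 · (-128) · 729 = -160123392.

-160123392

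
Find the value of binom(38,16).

22239974430

C(38,16) = (38·37·36·35·34·33·32·31·30·29·28·27·26·25·24·23) / 16! = 465322312113382563840000 / 20922789888000 = 22239974430.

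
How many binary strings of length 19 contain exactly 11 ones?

75582

Choose the 11 positions: C(19,11) = 75582.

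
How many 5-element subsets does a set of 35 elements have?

324632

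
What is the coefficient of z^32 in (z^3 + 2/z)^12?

General term: C(12,j)·(z^3)^j·(2/z)^(12-j), with z-exponent 3j − 1(12−j) = 4j − 12.
Set 4j − 12 = 32: j = 11.
C(12,11) = 12; 1^11 = 1; 2^1 = 2.
Coefficient = 12 · 1 · 2 = 24.

24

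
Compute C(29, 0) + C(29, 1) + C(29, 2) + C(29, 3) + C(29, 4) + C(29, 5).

146596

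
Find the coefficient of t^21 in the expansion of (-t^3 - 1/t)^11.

General term: C(11,j)·(-t^3)^j·(-1/t)^(11-j), with t-exponent 3j − 1(11−j) = 4j − 11.
Set 4j − 11 = 21: j = 8.
C(11,8) = 165; (-1)^8 = 1; (-1)^3 = -1.
Coefficient = 165 · 1 · (-1) = -165.

-165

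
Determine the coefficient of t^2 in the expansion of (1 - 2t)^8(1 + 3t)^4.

-26

Coefficient of t^2 = Σ_{j} C(8,j)·(-2)^j·C(4,2-j)·3^(2-j) for j from 0 to 2.
= 54 + (-192) + 112 = -26.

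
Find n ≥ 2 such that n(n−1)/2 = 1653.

58

n(n−1)/2 = 1653 ⇒ n(n−1) = 3306. Since 58·57 = 3306, n = 58.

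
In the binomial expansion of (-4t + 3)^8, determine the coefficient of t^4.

The general term is C(8,j)·(-4t)^j·(3)^(8-j); the t^4 term has j = 4.
C(8,4) = 70.
Coefficient = C(8,4) · (-4)^4 · 3^4 = 70 · 256 · 81 = 1451520.

1451520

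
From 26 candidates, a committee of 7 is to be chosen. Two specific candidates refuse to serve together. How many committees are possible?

All 7-subsets: C(26,7) = 657800. Those containing both fixed elements: C(24,5) = 42504.
657800 − 42504 = 615296.

615296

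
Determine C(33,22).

193536720

C(33,22) = C(33,11) by symmetry.
C(33,11) = (33·32·31·30·29·28·27·26·25·24·23) / 11! = 7725366544896000 / 39916800 = 193536720.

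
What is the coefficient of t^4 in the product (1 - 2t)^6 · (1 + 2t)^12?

-960

Coefficient of t^4 = Σ_{j} C(6,j)·(-2)^j·C(12,4-j)·2^(4-j) for j from 0 to 4.
= 7920 + (-21120) + 15840 + (-3840) + 240 = -960.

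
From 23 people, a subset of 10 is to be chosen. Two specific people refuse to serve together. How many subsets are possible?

All 10-subsets: C(23,10) = 1144066. Those containing both fixed elements: C(21,8) = 203490.
1144066 − 203490 = 940576.

940576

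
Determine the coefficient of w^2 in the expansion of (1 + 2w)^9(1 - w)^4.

Coefficient of w^2 = Σ_{j} C(9,j)·2^j·C(4,2-j)·(-1)^(2-j) for j from 0 to 2.
= 6 + (-72) + 144 = 78.

78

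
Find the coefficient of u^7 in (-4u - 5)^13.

The general term is C(13,j)·(-4u)^j·(-5)^(13-j); the u^7 term has j = 7.
C(13,7) = 1716.
Coefficient = C(13,7) · (-4)^7 · (-5)^6 = 1716 · (-16384) · 15625 = -439296000000.

-439296000000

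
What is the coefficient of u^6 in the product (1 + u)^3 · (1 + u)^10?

(1 + u)^3(1 + u)^10 = (1 + u)^13, so the coefficient of u^6 is C(13,6)·1^6 = 1716·1 = 1716.

1716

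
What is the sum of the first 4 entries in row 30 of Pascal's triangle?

1 + 30 + 435 + 4060 = 4526.

4526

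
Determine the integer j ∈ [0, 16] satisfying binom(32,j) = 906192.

C(32,j) increases on 0 ≤ j ≤ 16. C(32,5) = 201376 and C(32,6) = 906192, so j = 6.

6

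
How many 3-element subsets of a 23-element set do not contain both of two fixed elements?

1750

All 3-subsets: C(23,3) = 1771. Those containing both fixed elements: C(21,1) = 21.
1771 − 21 = 1750.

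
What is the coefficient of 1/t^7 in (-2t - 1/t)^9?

-18

General term: C(9,j)·(-2t)^j·(-1/t)^(9-j), with t-exponent 1j − 1(9−j) = 2j − 9.
Set 2j − 9 = -7: j = 1.
C(9,1) = 9; (-2)^1 = -2; (-1)^8 = 1.
Coefficient = 9 · (-2) · 1 = -18.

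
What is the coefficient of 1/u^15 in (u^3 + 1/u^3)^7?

General term: C(7,j)·(u^3)^j·(1/u^3)^(7-j), with u-exponent 3j − 3(7−j) = 6j − 21.
Set 6j − 21 = -15: j = 1.
C(7,1) = 7; 1^1 = 1; 1^6 = 1.
Coefficient = 7 · 1 · 1 = 7.

7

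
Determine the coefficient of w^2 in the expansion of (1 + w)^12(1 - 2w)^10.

6

Coefficient of w^2 = Σ_{j} C(12,j)·1^j·C(10,2-j)·(-2)^(2-j) for j from 0 to 2.
= 180 + (-240) + 66 = 6.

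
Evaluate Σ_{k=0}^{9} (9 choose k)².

Σ C(9,k)² is the coefficient of x^9 in (1+x)^9(1+x)^9 = (1+x)^18, i.e. C(18,9) = 48620.

48620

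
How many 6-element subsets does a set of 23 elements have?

C(23,6) = (23·22·21·20·19·18) / 6! = 72681840 / 720 = 100947.

100947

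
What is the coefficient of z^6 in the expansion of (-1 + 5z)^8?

437500

The general term is C(8,j)·(-1)^j·(5z)^(8-j); the z^6 term has j = 2.
C(8,2) = 28.
Coefficient = C(8,2) · 5^6 = 28 · 15625 = 437500.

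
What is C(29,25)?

C(29,25) = C(29,4) by symmetry.
C(29,4) = (29·28·27·26) / 4! = 570024 / 24 = 23751.

23751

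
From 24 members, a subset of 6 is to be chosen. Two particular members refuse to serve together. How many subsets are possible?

All 6-subsets: C(24,6) = 134596. Those containing both fixed elements: C(22,4) = 7315.
134596 − 7315 = 127281.

127281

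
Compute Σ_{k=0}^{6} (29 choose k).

621616

1 + 29 + 406 + 3654 + 23751 + 118755 + 475020 = 621616.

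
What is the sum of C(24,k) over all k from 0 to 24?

Setting x = 1 in (1+x)^24 gives Σ C(24,k) = 2^24 = 16777216.

16777216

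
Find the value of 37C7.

C(37,7) = (37·36·35·34·33·32·31) / 7! = 51889178880 / 5040 = 10295472.

10295472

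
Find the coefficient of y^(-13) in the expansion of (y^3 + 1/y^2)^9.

General term: C(9,j)·(y^3)^j·(1/y^2)^(9-j), with y-exponent 3j − 2(9−j) = 5j − 18.
Set 5j − 18 = -13: j = 1.
C(9,1) = 9; 1^1 = 1; 1^8 = 1.
Coefficient = 9 · 1 · 1 = 9.

9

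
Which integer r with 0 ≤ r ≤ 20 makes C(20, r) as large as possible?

10

C(20,r) is maximized at r = 20/2 = 10.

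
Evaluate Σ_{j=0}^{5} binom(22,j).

35443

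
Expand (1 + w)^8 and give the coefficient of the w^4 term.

The general term is C(8,j)·(1)^j·(w)^(8-j); the w^4 term has j = 4.
C(8,4) = 70.
Coefficient = C(8,4) = 70.

70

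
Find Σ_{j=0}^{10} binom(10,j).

The entries of row 10 sum to 2^10 = 1024.

1024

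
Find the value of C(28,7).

1184040

C(28,7) = (28·27·26·25·24·23·22) / 7! = 5967561600 / 5040 = 1184040.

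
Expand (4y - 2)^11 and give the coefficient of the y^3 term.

2703360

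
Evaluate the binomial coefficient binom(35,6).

1623160

C(35,6) = (35·34·33·32·31·30) / 6! = 1168675200 / 720 = 1623160.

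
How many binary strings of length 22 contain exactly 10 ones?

646646

Choose the 10 positions: C(22,10) = 646646.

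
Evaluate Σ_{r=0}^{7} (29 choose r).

2182396

1 + 29 + 406 + 3654 + 23751 + 118755 + 475020 + 1560780 = 2182396.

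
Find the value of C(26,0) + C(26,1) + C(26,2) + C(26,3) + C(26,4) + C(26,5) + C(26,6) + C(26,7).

1 + 26 + 325 + 2600 + 14950 + 65780 + 230230 + 657800 = 971712.

971712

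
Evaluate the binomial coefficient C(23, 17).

100947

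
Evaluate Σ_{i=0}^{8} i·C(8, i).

1024

Since i·C(8,i) = 8·C(7,i−1), the sum is 8·2^7 = 8·128 = 1024.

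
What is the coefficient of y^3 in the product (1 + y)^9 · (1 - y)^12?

26

Coefficient of y^3 = Σ_{j} C(9,j)·1^j·C(12,3-j)·(-1)^(3-j) for j from 0 to 3.
= (-220) + 594 + (-432) + 84 = 26.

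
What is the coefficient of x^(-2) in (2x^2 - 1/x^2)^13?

General term: C(13,j)·(2x^2)^j·(-1/x^2)^(13-j), with x-exponent 2j − 2(13−j) = 4j − 26.
Set 4j − 26 = -2: j = 6.
C(13,6) = 1716; 2^6 = 64; (-1)^7 = -1.
Coefficient = 1716 · 64 · (-1) = -109824.

-109824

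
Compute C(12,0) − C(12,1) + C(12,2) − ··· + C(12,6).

The partial alternating sum Σ_{k=0}^{6} (−1)^k C(12,k) = (−1)^6 C(11,6) = 462.

462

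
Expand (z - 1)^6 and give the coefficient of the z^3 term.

-20

The general term is C(6,j)·(z)^j·(-1)^(6-j); the z^3 term has j = 3.
C(6,3) = 20.
Coefficient = C(6,3) · (-1)^3 = 20 · (-1) = -20.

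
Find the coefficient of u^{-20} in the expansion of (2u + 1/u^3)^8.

General term: C(8,j)·(2u)^j·(1/u^3)^(8-j), with u-exponent 1j − 3(8−j) = 4j − 24.
Set 4j − 24 = -20: j = 1.
C(8,1) = 8; 2^1 = 2; 1^7 = 1.
Coefficient = 8 · 2 · 1 = 16.

16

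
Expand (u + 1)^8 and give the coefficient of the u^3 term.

The general term is C(8,j)·(u)^j·(1)^(8-j); the u^3 term has j = 3.
C(8,3) = 56.
Coefficient = C(8,3) = 56.

56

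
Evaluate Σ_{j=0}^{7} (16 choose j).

1 + 16 + 120 + 560 + 1820 + 4368 + 8008 + 11440 = 26333.

26333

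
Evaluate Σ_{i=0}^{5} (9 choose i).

382

1 + 9 + 36 + 84 + 126 + 126 = 382.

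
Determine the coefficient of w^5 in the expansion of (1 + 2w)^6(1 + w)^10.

19764

Coefficient of w^5 = Σ_{j} C(6,j)·2^j·C(10,5-j)·1^(5-j) for j from 0 to 5.
= 252 + 2520 + 7200 + 7200 + 2400 + 192 = 19764.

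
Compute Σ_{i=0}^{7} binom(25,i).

726206

1 + 25 + 300 + 2300 + 12650 + 53130 + 177100 + 480700 = 726206.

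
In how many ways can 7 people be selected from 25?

This is C(25,7) = 480700.

480700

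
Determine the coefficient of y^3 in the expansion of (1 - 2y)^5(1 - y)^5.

Coefficient of y^3 = Σ_{j} C(5,j)·(-2)^j·C(5,3-j)·(-1)^(3-j) for j from 0 to 3.
= (-10) + (-100) + (-200) + (-80) = -390.

-390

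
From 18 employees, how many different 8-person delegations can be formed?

This is C(18,8) = 43758.

43758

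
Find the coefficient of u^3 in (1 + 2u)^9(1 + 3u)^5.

Coefficient of u^3 = Σ_{j} C(9,j)·2^j·C(5,3-j)·3^(3-j) for j from 0 to 3.
= 270 + 1620 + 2160 + 672 = 4722.

4722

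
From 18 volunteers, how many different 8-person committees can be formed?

43758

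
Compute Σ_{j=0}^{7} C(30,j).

2804012

1 + 30 + 435 + 4060 + 27405 + 142506 + 593775 + 2035800 = 2804012.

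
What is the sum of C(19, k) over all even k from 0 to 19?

Even-k terms of row 19 sum to 2^18 = 262144.

262144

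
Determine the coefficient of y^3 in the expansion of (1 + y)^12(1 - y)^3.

57

Coefficient of y^3 = Σ_{j} C(12,j)·1^j·C(3,3-j)·(-1)^(3-j) for j from 0 to 3.
= (-1) + 36 + (-198) + 220 = 57.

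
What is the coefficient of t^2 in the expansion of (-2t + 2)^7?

2688

The general term is C(7,j)·(-2t)^j·(2)^(7-j); the t^2 term has j = 2.
C(7,2) = 21.
Coefficient = C(7,2) · (-2)^2 · 2^5 = 21 · 4 · 32 = 2688.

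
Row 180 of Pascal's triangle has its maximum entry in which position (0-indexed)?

C(180,r) is maximized at r = 180/2 = 90.

90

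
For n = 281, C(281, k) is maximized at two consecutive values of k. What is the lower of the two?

140

For odd n = 281, C(281,k) peaks at k = (n−1)/2 and (n+1)/2; the lower is 140.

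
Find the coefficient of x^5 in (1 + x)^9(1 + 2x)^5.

8378

Coefficient of x^5 = Σ_{j} C(9,j)·1^j·C(5,5-j)·2^(5-j) for j from 0 to 5.
= 32 + 720 + 2880 + 3360 + 1260 + 126 = 8378.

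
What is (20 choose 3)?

C(20,3) = (20·19·18) / 3! = 6840 / 6 = 1140.

1140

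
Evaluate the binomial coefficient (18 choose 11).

C(18,11) = C(18,7) by symmetry.
C(18,7) = (18·17·16·15·14·13·12) / 7! = 160392960 / 5040 = 31824.

31824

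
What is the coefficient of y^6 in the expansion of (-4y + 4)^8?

The general term is C(8,j)·(-4y)^j·(4)^(8-j); the y^6 term has j = 6.
C(8,6) = 28.
Coefficient = C(8,6) · (-4)^6 · 4^2 = 28 · 4096 · 16 = 1835008.

1835008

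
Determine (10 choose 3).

C(10,3) = (10·9·8) / 3! = 720 / 6 = 120.

120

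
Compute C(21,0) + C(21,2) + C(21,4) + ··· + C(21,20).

Half of (1+1)^21 + (1−1)^21 gives the even-index sum: 2^20 = 1048576.

1048576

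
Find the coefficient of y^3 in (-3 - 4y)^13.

The general term is C(13,j)·(-3)^j·(-4y)^(13-j); the y^3 term has j = 10.
C(13,10) = 286.
Coefficient = C(13,10) · (-3)^10 · (-4)^3 = 286 · 59049 · (-64) = -1080832896.

-1080832896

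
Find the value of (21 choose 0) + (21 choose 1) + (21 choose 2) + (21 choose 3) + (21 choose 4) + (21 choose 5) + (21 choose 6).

82160

1 + 21 + 210 + 1330 + 5985 + 20349 + 54264 = 82160.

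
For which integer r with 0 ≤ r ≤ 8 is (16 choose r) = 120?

C(16,r) increases on 0 ≤ r ≤ 8. C(16,1) = 16 and C(16,2) = 120, so r = 2.

2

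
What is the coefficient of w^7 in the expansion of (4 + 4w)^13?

The general term is C(13,j)·(4)^j·(4w)^(13-j); the w^7 term has j = 6.
C(13,6) = 1716.
Coefficient = C(13,6) · 4^6 · 4^7 = 1716 · 4096 · 16384 = 115158810624.

115158810624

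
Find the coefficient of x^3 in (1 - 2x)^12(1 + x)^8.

Coefficient of x^3 = Σ_{j} C(12,j)·(-2)^j·C(8,3-j)·1^(3-j) for j from 0 to 3.
= 56 + (-672) + 2112 + (-1760) = -264.

-264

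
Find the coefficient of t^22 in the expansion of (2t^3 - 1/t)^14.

General term: C(14,j)·(2t^3)^j·(-1/t)^(14-j), with t-exponent 3j − 1(14−j) = 4j − 14.
Set 4j − 14 = 22: j = 9.
C(14,9) = 2002; 2^9 = 512; (-1)^5 = -1.
Coefficient = 2002 · 512 · (-1) = -1025024.

-1025024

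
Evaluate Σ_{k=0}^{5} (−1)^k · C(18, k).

The partial alternating sum Σ_{k=0}^{5} (−1)^k C(18,k) = (−1)^5 C(17,5) = -6188.

-6188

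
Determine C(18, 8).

43758

C(18,8) = (18·17·16·15·14·13·12·11) / 8! = 1764322560 / 40320 = 43758.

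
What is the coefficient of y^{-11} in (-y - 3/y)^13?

-6908733

General term: C(13,j)·(-y)^j·(-3/y)^(13-j), with y-exponent 1j − 1(13−j) = 2j − 13.
Set 2j − 13 = -11: j = 1.
C(13,1) = 13; (-1)^1 = -1; (-3)^12 = 531441.
Coefficient = 13 · (-1) · 531441 = -6908733.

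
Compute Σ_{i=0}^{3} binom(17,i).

834

1 + 17 + 136 + 680 = 834.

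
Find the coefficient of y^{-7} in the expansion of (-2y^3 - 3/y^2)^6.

2916

General term: C(6,j)·(-2y^3)^j·(-3/y^2)^(6-j), with y-exponent 3j − 2(6−j) = 5j − 12.
Set 5j − 12 = -7: j = 1.
C(6,1) = 6; (-2)^1 = -2; (-3)^5 = -243.
Coefficient = 6 · (-2) · (-243) = 2916.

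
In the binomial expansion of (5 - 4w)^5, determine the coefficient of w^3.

-16000

The general term is C(5,j)·(5)^j·(-4w)^(5-j); the w^3 term has j = 2.
C(5,2) = 10.
Coefficient = C(5,2) · 5^2 · (-4)^3 = 10 · 25 · (-64) = -16000.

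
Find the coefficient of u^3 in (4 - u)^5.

The general term is C(5,j)·(4)^j·(-u)^(5-j); the u^3 term has j = 2.
C(5,2) = 10.
Coefficient = C(5,2) · 4^2 · (-1)^3 = 10 · 16 · (-1) = -160.

-160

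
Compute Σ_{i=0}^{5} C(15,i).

1 + 15 + 105 + 455 + 1365 + 3003 = 4944.

4944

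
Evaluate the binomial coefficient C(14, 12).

C(14,12) = C(14,2) by symmetry.
C(14,2) = (14·13) / 2! = 182 / 2 = 91.

91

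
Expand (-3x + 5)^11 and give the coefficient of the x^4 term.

The general term is C(11,j)·(-3x)^j·(5)^(11-j); the x^4 term has j = 4.
C(11,4) = 330.
Coefficient = C(11,4) · (-3)^4 · 5^7 = 330 · 81 · 78125 = 2088281250.

2088281250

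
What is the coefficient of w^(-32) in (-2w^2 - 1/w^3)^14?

364

General term: C(14,j)·(-2w^2)^j·(-1/w^3)^(14-j), with w-exponent 2j − 3(14−j) = 5j − 42.
Set 5j − 42 = -32: j = 2.
C(14,2) = 91; (-2)^2 = 4; (-1)^12 = 1.
Coefficient = 91 · 4 · 1 = 364.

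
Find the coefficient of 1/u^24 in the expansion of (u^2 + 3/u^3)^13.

16888014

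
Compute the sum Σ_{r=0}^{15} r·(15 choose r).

Differentiating (1+x)^15 and setting x=1: Σ r·C(15,r) = 15·2^14 = 245760.

245760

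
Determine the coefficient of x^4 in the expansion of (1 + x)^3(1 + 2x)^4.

192

Coefficient of x^4 = Σ_{j} C(3,j)·1^j·C(4,4-j)·2^(4-j) for j from 0 to 3.
= 16 + 96 + 72 + 8 = 192.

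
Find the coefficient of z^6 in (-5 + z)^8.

The general term is C(8,j)·(-5)^j·(z)^(8-j); the z^6 term has j = 2.
C(8,2) = 28.
Coefficient = C(8,2) · (-5)^2 = 28 · 25 = 700.

700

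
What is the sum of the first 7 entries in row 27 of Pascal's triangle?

1 + 27 + 351 + 2925 + 17550 + 80730 + 296010 = 397594.

397594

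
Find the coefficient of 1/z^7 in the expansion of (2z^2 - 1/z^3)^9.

General term: C(9,j)·(2z^2)^j·(-1/z^3)^(9-j), with z-exponent 2j − 3(9−j) = 5j − 27.
Set 5j − 27 = -7: j = 4.
C(9,4) = 126; 2^4 = 16; (-1)^5 = -1.
Coefficient = 126 · 16 · (-1) = -2016.

-2016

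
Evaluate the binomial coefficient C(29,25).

23751

C(29,25) = C(29,4) by symmetry.
C(29,4) = (29·28·27·26) / 4! = 570024 / 24 = 23751.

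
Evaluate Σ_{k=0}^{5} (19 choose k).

1 + 19 + 171 + 969 + 3876 + 11628 = 16664.

16664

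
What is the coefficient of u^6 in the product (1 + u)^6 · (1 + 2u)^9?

75517

Coefficient of u^6 = Σ_{j} C(6,j)·1^j·C(9,6-j)·2^(6-j) for j from 0 to 6.
= 5376 + 24192 + 30240 + 13440 + 2160 + 108 + 1 = 75517.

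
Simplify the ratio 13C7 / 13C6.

1

C(n,k+1)/C(n,k) = (n−k)/(k+1) = (13−6)/(6+1) = 7/7 = 1.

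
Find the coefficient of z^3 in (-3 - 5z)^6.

67500

The general term is C(6,j)·(-3)^j·(-5z)^(6-j); the z^3 term has j = 3.
C(6,3) = 20.
Coefficient = C(6,3) · (-3)^3 · (-5)^3 = 20 · (-27) · (-125) = 67500.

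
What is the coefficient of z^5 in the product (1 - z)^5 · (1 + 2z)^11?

Coefficient of z^5 = Σ_{j} C(5,j)·(-1)^j·C(11,5-j)·2^(5-j) for j from 0 to 5.
= 14784 + (-26400) + 13200 + (-2200) + 110 + (-1) = -507.

-507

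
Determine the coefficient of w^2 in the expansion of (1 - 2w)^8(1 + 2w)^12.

-8

Coefficient of w^2 = Σ_{j} C(8,j)·(-2)^j·C(12,2-j)·2^(2-j) for j from 0 to 2.
= 264 + (-384) + 112 = -8.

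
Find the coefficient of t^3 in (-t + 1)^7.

The general term is C(7,j)·(-t)^j·(1)^(7-j); the t^3 term has j = 3.
C(7,3) = 35.
Coefficient = C(7,3) · (-1)^3 = 35 · (-1) = -35.

-35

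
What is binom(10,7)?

120

C(10,7) = C(10,3) by symmetry.
C(10,3) = (10·9·8) / 3! = 720 / 6 = 120.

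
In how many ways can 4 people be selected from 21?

5985

This is C(21,4) = 5985.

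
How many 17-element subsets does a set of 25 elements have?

1081575

C(25,17) = C(25,8) by symmetry.
C(25,8) = (25·24·23·22·21·20·19·18) / 8! = 43609104000 / 40320 = 1081575.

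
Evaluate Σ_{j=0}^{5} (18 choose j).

12616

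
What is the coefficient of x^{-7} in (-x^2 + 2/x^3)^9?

4032

General term: C(9,j)·(-x^2)^j·(2/x^3)^(9-j), with x-exponent 2j − 3(9−j) = 5j − 27.
Set 5j − 27 = -7: j = 4.
C(9,4) = 126; (-1)^4 = 1; 2^5 = 32.
Coefficient = 126 · 1 · 32 = 4032.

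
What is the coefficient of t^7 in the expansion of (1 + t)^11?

330

The general term is C(11,j)·(1)^j·(t)^(11-j); the t^7 term has j = 4.
C(11,4) = 330.
Coefficient = C(11,4) = 330.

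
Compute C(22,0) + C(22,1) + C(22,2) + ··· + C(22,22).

4194304

The entries of row 22 sum to 2^22 = 4194304.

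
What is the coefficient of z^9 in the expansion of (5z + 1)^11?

The general term is C(11,j)·(5z)^j·(1)^(11-j); the z^9 term has j = 9.
C(11,9) = 55.
Coefficient = C(11,9) · 5^9 = 55 · 1953125 = 107421875.

107421875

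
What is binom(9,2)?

36

C(9,2) = (9·8) / 2! = 72 / 2 = 36.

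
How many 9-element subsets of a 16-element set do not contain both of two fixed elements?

8008

All 9-subsets: C(16,9) = 11440. Those containing both fixed elements: C(14,7) = 3432.
11440 − 3432 = 8008.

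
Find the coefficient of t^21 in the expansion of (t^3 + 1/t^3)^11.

General term: C(11,j)·(t^3)^j·(1/t^3)^(11-j), with t-exponent 3j − 3(11−j) = 6j − 33.
Set 6j − 33 = 21: j = 9.
C(11,9) = 55; 1^9 = 1; 1^2 = 1.
Coefficient = 55 · 1 · 1 = 55.

55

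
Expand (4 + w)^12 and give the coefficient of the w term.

The general term is C(12,j)·(4)^j·(w)^(12-j); the w^1 term has j = 11.
C(12,11) = 12.
Coefficient = C(12,11) · 4^11 = 12 · 4194304 = 50331648.

50331648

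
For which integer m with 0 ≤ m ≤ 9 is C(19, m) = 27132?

6

C(19,m) increases on 0 ≤ m ≤ 9. C(19,5) = 11628 and C(19,6) = 27132, so m = 6.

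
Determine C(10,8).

45

C(10,8) = C(10,2) by symmetry.
C(10,2) = (10·9) / 2! = 90 / 2 = 45.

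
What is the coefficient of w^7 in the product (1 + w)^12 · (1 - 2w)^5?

-880

Coefficient of w^7 = Σ_{j} C(12,j)·1^j·C(5,7-j)·(-2)^(7-j) for j from 2 to 7.
= (-2112) + 17600 + (-39600) + 31680 + (-9240) + 792 = -880.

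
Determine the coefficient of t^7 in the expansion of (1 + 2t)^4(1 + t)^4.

Coefficient of t^7 = Σ_{j} C(4,j)·2^j·C(4,7-j)·1^(7-j) for j from 3 to 4.
= 32 + 64 = 96.

96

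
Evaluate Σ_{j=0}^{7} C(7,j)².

By Vandermonde's identity, Σ C(7,j)² = C(14,7) = 3432.

3432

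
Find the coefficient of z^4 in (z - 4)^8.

The general term is C(8,j)·(z)^j·(-4)^(8-j); the z^4 term has j = 4.
C(8,4) = 70.
Coefficient = C(8,4) · (-4)^4 = 70 · 256 = 17920.

17920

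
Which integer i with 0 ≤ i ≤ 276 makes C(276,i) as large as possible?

138

C(276,i) is maximized at i = 276/2 = 138.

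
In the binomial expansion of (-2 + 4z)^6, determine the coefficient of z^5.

-12288

The general term is C(6,j)·(-2)^j·(4z)^(6-j); the z^5 term has j = 1.
C(6,1) = 6.
Coefficient = C(6,1) · (-2)^1 · 4^5 = 6 · (-2) · 1024 = -12288.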